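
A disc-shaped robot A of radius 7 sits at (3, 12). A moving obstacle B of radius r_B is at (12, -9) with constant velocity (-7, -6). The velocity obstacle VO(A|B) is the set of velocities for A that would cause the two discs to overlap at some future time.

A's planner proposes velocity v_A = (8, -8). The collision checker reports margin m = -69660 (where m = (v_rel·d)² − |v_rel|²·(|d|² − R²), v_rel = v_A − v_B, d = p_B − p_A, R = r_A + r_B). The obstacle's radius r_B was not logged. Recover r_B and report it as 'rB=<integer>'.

m = -69660
d = (9, -21);  v_rel = (15, -2),  |v_rel|² = 229
v_rel×d = (15)·(-21) − (-2)·(9) = -297
since m = R²·229 − (-297)²:  R² = (88209 + -69660) / 229 = 81
R = √81 = 9  ⇒  r_B = 9 − 7 = 2

rB=2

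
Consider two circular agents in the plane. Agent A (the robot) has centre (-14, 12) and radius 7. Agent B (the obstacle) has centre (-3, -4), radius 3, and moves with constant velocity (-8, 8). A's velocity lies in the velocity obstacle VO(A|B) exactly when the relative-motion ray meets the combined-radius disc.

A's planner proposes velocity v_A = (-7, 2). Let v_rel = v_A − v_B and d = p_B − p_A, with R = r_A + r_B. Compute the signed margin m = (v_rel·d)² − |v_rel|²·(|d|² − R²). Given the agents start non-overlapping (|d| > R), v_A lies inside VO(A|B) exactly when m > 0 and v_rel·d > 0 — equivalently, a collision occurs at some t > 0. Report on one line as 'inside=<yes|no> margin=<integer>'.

d = (11, -16),  |d|² = 377;  R = 7+3 = 10,  c = 377−10² = 277
v_rel = (1, -6),  |v_rel|² = 37;  v_rel·d = (1)·(11) + (-6)·(-16) = 107
37·t² − 214·t + 277 = 0  ⇒  m = 107² − 37·277 = 1200
m = 1200 > 0,  v_rel·d = 107 > 0  ⇒  inside

inside=yes margin=1200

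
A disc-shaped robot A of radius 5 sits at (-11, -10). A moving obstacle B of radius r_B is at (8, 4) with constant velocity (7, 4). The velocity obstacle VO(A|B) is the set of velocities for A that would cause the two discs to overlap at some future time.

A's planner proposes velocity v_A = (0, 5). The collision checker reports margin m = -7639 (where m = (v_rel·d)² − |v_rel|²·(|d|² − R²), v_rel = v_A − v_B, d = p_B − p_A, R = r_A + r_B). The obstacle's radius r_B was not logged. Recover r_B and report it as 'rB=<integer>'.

m = -7639
d = (19, 14);  v_rel = (-7, 1),  |v_rel|² = 50
v_rel×d = (-7)·(14) − (1)·(19) = -117
since m = R²·50 − (-117)²:  R² = (13689 + -7639) / 50 = 121
R = √121 = 11  ⇒  r_B = 11 − 5 = 6

rB=6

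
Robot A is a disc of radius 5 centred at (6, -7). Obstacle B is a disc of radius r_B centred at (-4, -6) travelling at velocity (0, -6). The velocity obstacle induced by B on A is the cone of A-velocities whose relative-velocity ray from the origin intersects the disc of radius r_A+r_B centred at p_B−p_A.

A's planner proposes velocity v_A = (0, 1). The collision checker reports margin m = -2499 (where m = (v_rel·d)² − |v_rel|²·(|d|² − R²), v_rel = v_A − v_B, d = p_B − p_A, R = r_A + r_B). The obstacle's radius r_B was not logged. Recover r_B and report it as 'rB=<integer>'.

m = -2499
d = (-10, 1);  v_rel = (0, 7),  |v_rel|² = 49
v_rel×d = (0)·(1) − (7)·(-10) = 70
since m = R²·49 − 70²:  R² = (4900 + -2499) / 49 = 49
R = √49 = 7  ⇒  r_B = 7 − 5 = 2

rB=2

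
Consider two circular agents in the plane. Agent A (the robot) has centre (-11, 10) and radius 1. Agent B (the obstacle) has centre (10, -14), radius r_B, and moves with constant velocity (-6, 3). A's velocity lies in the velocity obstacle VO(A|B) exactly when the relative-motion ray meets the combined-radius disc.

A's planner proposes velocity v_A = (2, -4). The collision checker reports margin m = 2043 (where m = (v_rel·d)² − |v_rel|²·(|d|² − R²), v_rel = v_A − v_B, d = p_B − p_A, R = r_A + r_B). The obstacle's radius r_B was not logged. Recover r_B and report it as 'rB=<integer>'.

m = 2043
d = (21, -24);  v_rel = (8, -7),  |v_rel|² = 113
v_rel×d = (8)·(-24) − (-7)·(21) = -45
since m = R²·113 − (-45)²:  R² = (2025 + 2043) / 113 = 36
R = √36 = 6  ⇒  r_B = 6 − 1 = 5

rB=5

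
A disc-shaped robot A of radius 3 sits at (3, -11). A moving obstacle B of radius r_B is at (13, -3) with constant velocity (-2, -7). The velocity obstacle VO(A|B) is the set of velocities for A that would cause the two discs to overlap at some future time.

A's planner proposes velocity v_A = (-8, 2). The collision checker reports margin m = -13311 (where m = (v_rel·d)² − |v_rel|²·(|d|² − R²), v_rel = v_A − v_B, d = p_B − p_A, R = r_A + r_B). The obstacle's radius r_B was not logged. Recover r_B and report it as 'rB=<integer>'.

m = -13311
d = (10, 8);  v_rel = (-6, 9),  |v_rel|² = 117
v_rel×d = (-6)·(8) − (9)·(10) = -138
since m = R²·117 − (-138)²:  R² = (19044 + -13311) / 117 = 49
R = √49 = 7  ⇒  r_B = 7 − 3 = 4

rB=4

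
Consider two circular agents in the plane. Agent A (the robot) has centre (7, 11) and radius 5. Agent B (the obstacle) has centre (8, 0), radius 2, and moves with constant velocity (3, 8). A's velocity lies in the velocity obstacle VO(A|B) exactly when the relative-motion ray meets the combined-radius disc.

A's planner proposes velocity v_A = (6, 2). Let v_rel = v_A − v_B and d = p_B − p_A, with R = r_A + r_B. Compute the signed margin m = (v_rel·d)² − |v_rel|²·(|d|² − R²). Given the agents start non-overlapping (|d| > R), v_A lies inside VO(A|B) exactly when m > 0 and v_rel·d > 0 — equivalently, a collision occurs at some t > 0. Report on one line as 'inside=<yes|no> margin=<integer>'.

d = (1, -11),  |d|² = 122;  R = 5+2 = 7,  c = 122−7² = 73
v_rel = (3, -6),  |v_rel|² = 45;  v_rel·d = (3)·(1) + (-6)·(-11) = 69
45·t² − 138·t + 73 = 0  ⇒  m = 69² − 45·73 = 1476
m = 1476 > 0,  v_rel·d = 69 > 0  ⇒  inside

inside=yes margin=1476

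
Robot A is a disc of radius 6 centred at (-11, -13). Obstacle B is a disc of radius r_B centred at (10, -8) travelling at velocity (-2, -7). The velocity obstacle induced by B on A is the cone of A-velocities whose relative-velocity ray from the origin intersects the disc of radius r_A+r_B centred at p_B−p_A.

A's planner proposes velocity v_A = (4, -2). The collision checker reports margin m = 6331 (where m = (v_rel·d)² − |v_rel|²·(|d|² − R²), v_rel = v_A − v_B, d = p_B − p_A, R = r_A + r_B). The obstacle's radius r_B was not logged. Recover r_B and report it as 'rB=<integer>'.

m = 6331
d = (21, 5);  v_rel = (6, 5),  |v_rel|² = 61
v_rel×d = (6)·(5) − (5)·(21) = -75
since m = R²·61 − (-75)²:  R² = (5625 + 6331) / 61 = 196
R = √196 = 14  ⇒  r_B = 14 − 6 = 8

rB=8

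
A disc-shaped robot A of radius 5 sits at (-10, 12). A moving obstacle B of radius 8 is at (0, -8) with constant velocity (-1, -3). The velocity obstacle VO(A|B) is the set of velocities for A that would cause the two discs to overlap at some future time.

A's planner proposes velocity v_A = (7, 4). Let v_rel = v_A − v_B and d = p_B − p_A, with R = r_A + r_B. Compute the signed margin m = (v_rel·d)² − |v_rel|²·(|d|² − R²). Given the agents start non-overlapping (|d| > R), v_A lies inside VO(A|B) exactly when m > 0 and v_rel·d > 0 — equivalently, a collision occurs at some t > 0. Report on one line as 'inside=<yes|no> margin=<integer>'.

d = (10, -20),  |d|² = 500;  R = 5+8 = 13,  c = 500−13² = 331
v_rel = (8, 7),  |v_rel|² = 113;  v_rel·d = (8)·(10) + (7)·(-20) = -60
113·t² + 120·t + 331 = 0  ⇒  m = (-60)² − 113·331 = -33803
m = -33803 < 0,  v_rel·d = -60 < 0  ⇒  outside

inside=no margin=-33803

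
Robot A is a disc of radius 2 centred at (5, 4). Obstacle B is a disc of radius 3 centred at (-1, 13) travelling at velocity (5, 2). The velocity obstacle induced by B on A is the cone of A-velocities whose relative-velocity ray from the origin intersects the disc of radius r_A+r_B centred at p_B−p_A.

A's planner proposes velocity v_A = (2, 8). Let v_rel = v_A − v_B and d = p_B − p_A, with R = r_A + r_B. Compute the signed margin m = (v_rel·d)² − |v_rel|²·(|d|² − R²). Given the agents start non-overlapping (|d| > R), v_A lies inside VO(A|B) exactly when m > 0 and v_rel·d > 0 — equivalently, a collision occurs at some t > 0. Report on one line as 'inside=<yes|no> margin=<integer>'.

d = (-6, 9),  |d|² = 117;  R = 2+3 = 5,  c = 117−5² = 92
v_rel = (-3, 6),  |v_rel|² = 45;  v_rel·d = (-3)·(-6) + (6)·(9) = 72
45·t² − 144·t + 92 = 0  ⇒  m = 72² − 45·92 = 1044
m = 1044 > 0,  v_rel·d = 72 > 0  ⇒  inside

inside=yes margin=1044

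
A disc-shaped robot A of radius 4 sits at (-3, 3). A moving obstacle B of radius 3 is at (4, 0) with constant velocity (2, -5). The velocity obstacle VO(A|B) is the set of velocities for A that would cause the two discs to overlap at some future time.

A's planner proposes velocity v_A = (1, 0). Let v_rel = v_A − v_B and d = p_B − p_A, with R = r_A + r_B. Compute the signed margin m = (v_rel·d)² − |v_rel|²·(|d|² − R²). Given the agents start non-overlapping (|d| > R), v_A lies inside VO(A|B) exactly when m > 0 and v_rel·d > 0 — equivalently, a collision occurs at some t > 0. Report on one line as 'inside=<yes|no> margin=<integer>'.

d = (7, -3),  |d|² = 58;  R = 4+3 = 7,  c = 58−7² = 9
v_rel = (-1, 5),  |v_rel|² = 26;  v_rel·d = (-1)·(7) + (5)·(-3) = -22
26·t² + 44·t + 9 = 0  ⇒  m = (-22)² − 26·9 = 250
m = 250 > 0,  v_rel·d = -22 < 0  ⇒  outside

inside=no margin=250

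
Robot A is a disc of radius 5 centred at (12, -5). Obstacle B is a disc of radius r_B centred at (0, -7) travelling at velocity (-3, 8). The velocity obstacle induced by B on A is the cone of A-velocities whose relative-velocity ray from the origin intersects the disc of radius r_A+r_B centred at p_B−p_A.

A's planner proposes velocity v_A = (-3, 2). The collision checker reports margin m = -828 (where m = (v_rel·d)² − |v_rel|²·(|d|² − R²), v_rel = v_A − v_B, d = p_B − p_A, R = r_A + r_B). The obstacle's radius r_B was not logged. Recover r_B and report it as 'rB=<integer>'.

m = -828
d = (-12, -2);  v_rel = (0, -6),  |v_rel|² = 36
v_rel×d = (0)·(-2) − (-6)·(-12) = -72
since m = R²·36 − (-72)²:  R² = (5184 + -828) / 36 = 121
R = √121 = 11  ⇒  r_B = 11 − 5 = 6

rB=6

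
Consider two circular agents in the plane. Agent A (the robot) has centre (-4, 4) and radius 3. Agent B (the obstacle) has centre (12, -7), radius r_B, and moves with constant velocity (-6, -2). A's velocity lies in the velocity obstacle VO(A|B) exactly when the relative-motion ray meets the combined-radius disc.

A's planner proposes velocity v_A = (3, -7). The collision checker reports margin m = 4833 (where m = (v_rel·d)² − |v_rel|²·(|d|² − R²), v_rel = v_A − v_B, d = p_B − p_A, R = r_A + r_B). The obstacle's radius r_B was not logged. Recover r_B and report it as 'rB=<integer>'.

m = 4833
d = (16, -11);  v_rel = (9, -5),  |v_rel|² = 106
v_rel×d = (9)·(-11) − (-5)·(16) = -19
since m = R²·106 − (-19)²:  R² = (361 + 4833) / 106 = 49
R = √49 = 7  ⇒  r_B = 7 − 3 = 4

rB=4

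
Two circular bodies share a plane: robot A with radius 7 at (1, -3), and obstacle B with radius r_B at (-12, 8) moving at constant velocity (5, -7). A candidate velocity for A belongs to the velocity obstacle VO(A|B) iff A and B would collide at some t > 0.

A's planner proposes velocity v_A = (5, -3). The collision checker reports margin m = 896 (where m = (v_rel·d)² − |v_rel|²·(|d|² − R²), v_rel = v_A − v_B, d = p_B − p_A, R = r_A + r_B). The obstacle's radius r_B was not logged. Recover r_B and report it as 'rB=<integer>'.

m = 896
d = (-13, 11);  v_rel = (0, 4),  |v_rel|² = 16
v_rel×d = (0)·(11) − (4)·(-13) = 52
since m = R²·16 − 52²:  R² = (2704 + 896) / 16 = 225
R = √225 = 15  ⇒  r_B = 15 − 7 = 8

rB=8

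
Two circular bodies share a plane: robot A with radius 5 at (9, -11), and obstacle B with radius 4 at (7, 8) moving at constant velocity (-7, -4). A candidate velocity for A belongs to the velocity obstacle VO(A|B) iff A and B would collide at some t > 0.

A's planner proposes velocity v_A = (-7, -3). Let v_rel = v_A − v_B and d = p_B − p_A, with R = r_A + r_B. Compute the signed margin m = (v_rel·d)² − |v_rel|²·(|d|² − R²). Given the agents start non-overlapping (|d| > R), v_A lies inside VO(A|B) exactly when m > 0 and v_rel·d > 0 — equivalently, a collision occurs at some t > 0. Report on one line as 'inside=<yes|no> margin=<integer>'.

d = (-2, 19),  |d|² = 365;  R = 5+4 = 9,  c = 365−9² = 284
v_rel = (0, 1),  |v_rel|² = 1;  v_rel·d = (0)·(-2) + (1)·(19) = 19
1·t² − 38·t + 284 = 0  ⇒  m = 19² − 1·284 = 77
m = 77 > 0,  v_rel·d = 19 > 0  ⇒  inside

inside=yes margin=77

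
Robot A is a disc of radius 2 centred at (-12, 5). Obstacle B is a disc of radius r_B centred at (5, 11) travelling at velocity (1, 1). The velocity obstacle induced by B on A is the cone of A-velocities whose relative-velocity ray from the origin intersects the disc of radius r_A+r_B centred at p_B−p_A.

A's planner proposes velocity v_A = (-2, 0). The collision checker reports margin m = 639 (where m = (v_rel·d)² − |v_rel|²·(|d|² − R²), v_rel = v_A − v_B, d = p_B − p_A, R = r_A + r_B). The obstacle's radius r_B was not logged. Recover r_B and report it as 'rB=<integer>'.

m = 639
d = (17, 6);  v_rel = (-3, -1),  |v_rel|² = 10
v_rel×d = (-3)·(6) − (-1)·(17) = -1
since m = R²·10 − (-1)²:  R² = (1 + 639) / 10 = 64
R = √64 = 8  ⇒  r_B = 8 − 2 = 6

rB=6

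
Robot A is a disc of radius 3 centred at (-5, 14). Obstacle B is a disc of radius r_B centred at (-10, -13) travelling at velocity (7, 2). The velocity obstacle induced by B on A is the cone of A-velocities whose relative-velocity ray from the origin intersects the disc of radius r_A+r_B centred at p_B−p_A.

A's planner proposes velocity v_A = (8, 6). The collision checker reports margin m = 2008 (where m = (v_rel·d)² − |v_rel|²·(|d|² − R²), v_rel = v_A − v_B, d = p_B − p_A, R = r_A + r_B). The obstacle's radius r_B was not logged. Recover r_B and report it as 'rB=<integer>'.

m = 2008
d = (-5, -27);  v_rel = (1, 4),  |v_rel|² = 17
v_rel×d = (1)·(-27) − (4)·(-5) = -7
since m = R²·17 − (-7)²:  R² = (49 + 2008) / 17 = 121
R = √121 = 11  ⇒  r_B = 11 − 3 = 8

rB=8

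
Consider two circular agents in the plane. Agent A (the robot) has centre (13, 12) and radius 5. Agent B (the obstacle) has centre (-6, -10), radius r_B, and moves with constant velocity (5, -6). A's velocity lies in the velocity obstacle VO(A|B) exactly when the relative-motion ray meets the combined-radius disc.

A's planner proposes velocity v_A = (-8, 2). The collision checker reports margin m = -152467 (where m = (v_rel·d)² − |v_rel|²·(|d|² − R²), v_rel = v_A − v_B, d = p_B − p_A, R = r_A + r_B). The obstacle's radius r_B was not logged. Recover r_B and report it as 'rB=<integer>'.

m = -152467
d = (-19, -22);  v_rel = (-13, 8),  |v_rel|² = 233
v_rel×d = (-13)·(-22) − (8)·(-19) = 438
since m = R²·233 − 438²:  R² = (191844 + -152467) / 233 = 169
R = √169 = 13  ⇒  r_B = 13 − 5 = 8

rB=8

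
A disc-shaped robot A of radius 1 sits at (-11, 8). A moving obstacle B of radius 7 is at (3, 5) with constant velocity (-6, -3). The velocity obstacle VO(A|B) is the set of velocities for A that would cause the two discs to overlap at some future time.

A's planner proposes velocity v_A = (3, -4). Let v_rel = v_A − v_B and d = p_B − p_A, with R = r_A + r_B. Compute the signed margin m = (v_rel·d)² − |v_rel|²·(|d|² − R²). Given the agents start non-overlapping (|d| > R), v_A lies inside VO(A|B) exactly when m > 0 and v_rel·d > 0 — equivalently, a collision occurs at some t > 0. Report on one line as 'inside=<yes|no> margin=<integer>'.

d = (14, -3),  |d|² = 205;  R = 1+7 = 8,  c = 205−8² = 141
v_rel = (9, -1),  |v_rel|² = 82;  v_rel·d = (9)·(14) + (-1)·(-3) = 129
82·t² − 258·t + 141 = 0  ⇒  m = 129² − 82·141 = 5079
m = 5079 > 0,  v_rel·d = 129 > 0  ⇒  inside

inside=yes margin=5079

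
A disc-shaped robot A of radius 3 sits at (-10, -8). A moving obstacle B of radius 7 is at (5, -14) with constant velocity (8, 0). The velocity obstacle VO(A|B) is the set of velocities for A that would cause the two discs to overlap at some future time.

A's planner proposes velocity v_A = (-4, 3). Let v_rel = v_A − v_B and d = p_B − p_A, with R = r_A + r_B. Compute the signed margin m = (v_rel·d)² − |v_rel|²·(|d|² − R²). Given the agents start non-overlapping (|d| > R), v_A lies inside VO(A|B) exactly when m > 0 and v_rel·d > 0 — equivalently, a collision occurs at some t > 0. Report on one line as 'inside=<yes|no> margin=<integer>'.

d = (15, -6),  |d|² = 261;  R = 3+7 = 10,  c = 261−10² = 161
v_rel = (-12, 3),  |v_rel|² = 153;  v_rel·d = (-12)·(15) + (3)·(-6) = -198
153·t² + 396·t + 161 = 0  ⇒  m = (-198)² − 153·161 = 14571
m = 14571 > 0,  v_rel·d = -198 < 0  ⇒  outside

inside=no margin=14571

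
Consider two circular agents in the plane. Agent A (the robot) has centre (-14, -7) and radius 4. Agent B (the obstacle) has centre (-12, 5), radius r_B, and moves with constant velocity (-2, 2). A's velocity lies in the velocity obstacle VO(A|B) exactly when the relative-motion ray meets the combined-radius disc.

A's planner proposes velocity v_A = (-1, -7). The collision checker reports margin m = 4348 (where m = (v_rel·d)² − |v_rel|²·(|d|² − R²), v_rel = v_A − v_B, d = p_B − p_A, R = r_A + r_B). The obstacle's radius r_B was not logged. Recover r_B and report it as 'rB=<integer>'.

m = 4348
d = (2, 12);  v_rel = (1, -9),  |v_rel|² = 82
v_rel×d = (1)·(12) − (-9)·(2) = 30
since m = R²·82 − 30²:  R² = (900 + 4348) / 82 = 64
R = √64 = 8  ⇒  r_B = 8 − 4 = 4

rB=4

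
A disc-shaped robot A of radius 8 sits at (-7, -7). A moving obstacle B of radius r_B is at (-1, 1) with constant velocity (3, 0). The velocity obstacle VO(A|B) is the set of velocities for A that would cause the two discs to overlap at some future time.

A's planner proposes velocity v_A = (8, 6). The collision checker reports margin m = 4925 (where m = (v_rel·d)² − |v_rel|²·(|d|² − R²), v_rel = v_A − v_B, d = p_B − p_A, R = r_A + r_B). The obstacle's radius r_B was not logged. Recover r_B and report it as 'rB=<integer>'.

m = 4925
d = (6, 8);  v_rel = (5, 6),  |v_rel|² = 61
v_rel×d = (5)·(8) − (6)·(6) = 4
since m = R²·61 − 4²:  R² = (16 + 4925) / 61 = 81
R = √81 = 9  ⇒  r_B = 9 − 8 = 1

rB=1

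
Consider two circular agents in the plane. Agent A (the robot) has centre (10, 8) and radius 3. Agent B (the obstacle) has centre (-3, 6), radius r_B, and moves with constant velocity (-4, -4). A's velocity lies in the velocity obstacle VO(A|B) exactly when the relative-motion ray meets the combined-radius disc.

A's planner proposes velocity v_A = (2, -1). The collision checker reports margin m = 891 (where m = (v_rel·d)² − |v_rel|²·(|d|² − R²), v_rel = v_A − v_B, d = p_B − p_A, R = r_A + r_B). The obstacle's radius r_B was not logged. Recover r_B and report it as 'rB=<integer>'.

m = 891
d = (-13, -2);  v_rel = (6, 3),  |v_rel|² = 45
v_rel×d = (6)·(-2) − (3)·(-13) = 27
since m = R²·45 − 27²:  R² = (729 + 891) / 45 = 36
R = √36 = 6  ⇒  r_B = 6 − 3 = 3

rB=3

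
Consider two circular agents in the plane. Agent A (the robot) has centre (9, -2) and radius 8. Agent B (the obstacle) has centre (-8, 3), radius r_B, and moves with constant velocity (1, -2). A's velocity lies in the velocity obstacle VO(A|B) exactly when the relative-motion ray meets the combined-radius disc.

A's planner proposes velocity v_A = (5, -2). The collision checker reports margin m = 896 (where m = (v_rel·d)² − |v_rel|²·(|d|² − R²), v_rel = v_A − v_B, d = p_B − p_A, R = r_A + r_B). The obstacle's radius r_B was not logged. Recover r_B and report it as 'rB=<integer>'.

m = 896
d = (-17, 5);  v_rel = (4, 0),  |v_rel|² = 16
v_rel×d = (4)·(5) − (0)·(-17) = 20
since m = R²·16 − 20²:  R² = (400 + 896) / 16 = 81
R = √81 = 9  ⇒  r_B = 9 − 8 = 1

rB=1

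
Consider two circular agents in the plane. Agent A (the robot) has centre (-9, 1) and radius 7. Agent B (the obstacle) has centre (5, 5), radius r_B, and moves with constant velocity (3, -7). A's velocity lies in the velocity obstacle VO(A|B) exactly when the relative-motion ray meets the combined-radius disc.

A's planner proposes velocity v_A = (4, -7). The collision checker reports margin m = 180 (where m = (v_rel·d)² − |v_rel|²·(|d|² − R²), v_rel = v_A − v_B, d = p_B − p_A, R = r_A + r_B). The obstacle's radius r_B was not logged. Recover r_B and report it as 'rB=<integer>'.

m = 180
d = (14, 4);  v_rel = (1, 0),  |v_rel|² = 1
v_rel×d = (1)·(4) − (0)·(14) = 4
since m = R²·1 − 4²:  R² = (16 + 180) / 1 = 196
R = √196 = 14  ⇒  r_B = 14 − 7 = 7

rB=7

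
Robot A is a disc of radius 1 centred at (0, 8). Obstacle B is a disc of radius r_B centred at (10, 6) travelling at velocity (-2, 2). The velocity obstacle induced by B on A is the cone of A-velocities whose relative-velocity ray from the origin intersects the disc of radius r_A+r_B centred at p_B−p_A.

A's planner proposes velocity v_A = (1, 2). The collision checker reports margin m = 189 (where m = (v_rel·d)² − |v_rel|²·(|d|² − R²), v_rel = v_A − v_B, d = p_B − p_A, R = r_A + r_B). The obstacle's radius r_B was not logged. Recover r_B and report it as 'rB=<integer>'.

m = 189
d = (10, -2);  v_rel = (3, 0),  |v_rel|² = 9
v_rel×d = (3)·(-2) − (0)·(10) = -6
since m = R²·9 − (-6)²:  R² = (36 + 189) / 9 = 25
R = √25 = 5  ⇒  r_B = 5 − 1 = 4

rB=4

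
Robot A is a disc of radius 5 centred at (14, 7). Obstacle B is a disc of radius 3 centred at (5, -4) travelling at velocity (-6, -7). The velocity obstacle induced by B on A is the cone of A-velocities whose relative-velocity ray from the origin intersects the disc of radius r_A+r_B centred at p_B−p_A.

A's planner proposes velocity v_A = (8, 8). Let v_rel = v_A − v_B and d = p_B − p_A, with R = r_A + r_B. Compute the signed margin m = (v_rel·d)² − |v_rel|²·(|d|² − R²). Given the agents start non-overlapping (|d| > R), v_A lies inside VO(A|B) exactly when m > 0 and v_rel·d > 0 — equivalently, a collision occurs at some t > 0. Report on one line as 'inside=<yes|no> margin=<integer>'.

d = (-9, -11),  |d|² = 202;  R = 5+3 = 8,  c = 202−8² = 138
v_rel = (14, 15),  |v_rel|² = 421;  v_rel·d = (14)·(-9) + (15)·(-11) = -291
421·t² + 582·t + 138 = 0  ⇒  m = (-291)² − 421·138 = 26583
m = 26583 > 0,  v_rel·d = -291 < 0  ⇒  outside

inside=no margin=26583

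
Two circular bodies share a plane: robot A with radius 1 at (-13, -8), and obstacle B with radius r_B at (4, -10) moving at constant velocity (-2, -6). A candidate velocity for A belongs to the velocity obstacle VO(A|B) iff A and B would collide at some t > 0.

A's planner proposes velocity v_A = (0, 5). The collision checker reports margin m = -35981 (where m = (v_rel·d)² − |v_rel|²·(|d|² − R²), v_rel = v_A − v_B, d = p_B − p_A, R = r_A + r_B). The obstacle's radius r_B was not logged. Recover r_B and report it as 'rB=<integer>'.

m = -35981
d = (17, -2);  v_rel = (2, 11),  |v_rel|² = 125
v_rel×d = (2)·(-2) − (11)·(17) = -191
since m = R²·125 − (-191)²:  R² = (36481 + -35981) / 125 = 4
R = √4 = 2  ⇒  r_B = 2 − 1 = 1

rB=1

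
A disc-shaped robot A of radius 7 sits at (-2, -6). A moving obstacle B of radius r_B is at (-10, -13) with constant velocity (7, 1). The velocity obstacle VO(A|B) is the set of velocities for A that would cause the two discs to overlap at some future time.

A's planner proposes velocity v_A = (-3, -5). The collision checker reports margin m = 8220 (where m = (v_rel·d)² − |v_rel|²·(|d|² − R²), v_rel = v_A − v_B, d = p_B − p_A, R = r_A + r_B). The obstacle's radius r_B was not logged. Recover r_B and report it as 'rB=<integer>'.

m = 8220
d = (-8, -7);  v_rel = (-10, -6),  |v_rel|² = 136
v_rel×d = (-10)·(-7) − (-6)·(-8) = 22
since m = R²·136 − 22²:  R² = (484 + 8220) / 136 = 64
R = √64 = 8  ⇒  r_B = 8 − 7 = 1

rB=1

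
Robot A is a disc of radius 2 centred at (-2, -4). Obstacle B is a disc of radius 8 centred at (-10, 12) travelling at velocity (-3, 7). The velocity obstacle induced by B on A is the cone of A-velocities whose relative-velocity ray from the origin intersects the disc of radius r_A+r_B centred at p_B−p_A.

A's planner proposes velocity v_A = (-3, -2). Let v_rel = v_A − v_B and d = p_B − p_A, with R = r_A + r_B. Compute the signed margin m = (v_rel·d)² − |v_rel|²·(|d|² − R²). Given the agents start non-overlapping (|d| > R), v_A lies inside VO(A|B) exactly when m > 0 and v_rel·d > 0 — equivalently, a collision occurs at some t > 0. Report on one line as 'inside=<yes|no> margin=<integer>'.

d = (-8, 16),  |d|² = 320;  R = 2+8 = 10,  c = 320−10² = 220
v_rel = (0, -9),  |v_rel|² = 81;  v_rel·d = (0)·(-8) + (-9)·(16) = -144
81·t² + 288·t + 220 = 0  ⇒  m = (-144)² − 81·220 = 2916
m = 2916 > 0,  v_rel·d = -144 < 0  ⇒  outside

inside=no margin=2916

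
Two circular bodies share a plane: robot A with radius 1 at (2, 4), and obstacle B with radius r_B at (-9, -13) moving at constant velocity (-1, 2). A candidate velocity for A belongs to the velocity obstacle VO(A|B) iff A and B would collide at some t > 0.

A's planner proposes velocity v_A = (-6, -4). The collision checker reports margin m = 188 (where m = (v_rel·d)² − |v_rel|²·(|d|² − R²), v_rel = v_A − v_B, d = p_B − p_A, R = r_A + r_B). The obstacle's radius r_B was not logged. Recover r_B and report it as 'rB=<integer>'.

m = 188
d = (-11, -17);  v_rel = (-5, -6),  |v_rel|² = 61
v_rel×d = (-5)·(-17) − (-6)·(-11) = 19
since m = R²·61 − 19²:  R² = (361 + 188) / 61 = 9
R = √9 = 3  ⇒  r_B = 3 − 1 = 2

rB=2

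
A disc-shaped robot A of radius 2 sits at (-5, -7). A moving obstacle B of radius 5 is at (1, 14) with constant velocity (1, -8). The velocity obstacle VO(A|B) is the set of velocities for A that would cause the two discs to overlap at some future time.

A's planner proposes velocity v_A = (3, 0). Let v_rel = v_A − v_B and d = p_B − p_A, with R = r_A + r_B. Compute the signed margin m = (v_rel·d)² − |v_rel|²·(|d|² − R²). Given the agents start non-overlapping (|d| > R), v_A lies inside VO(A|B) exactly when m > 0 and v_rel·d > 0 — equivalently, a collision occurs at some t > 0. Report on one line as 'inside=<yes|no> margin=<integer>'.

d = (6, 21),  |d|² = 477;  R = 2+5 = 7,  c = 477−7² = 428
v_rel = (2, 8),  |v_rel|² = 68;  v_rel·d = (2)·(6) + (8)·(21) = 180
68·t² − 360·t + 428 = 0  ⇒  m = 180² − 68·428 = 3296
m = 3296 > 0,  v_rel·d = 180 > 0  ⇒  inside

inside=yes margin=3296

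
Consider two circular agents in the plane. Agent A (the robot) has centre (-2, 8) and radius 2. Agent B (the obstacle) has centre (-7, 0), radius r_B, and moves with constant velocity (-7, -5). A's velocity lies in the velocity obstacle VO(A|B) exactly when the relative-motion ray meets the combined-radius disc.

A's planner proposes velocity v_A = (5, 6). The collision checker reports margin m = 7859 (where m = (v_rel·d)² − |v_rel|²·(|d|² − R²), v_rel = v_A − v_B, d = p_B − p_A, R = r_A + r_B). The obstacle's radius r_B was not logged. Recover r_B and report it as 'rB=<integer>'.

m = 7859
d = (-5, -8);  v_rel = (12, 11),  |v_rel|² = 265
v_rel×d = (12)·(-8) − (11)·(-5) = -41
since m = R²·265 − (-41)²:  R² = (1681 + 7859) / 265 = 36
R = √36 = 6  ⇒  r_B = 6 − 2 = 4

rB=4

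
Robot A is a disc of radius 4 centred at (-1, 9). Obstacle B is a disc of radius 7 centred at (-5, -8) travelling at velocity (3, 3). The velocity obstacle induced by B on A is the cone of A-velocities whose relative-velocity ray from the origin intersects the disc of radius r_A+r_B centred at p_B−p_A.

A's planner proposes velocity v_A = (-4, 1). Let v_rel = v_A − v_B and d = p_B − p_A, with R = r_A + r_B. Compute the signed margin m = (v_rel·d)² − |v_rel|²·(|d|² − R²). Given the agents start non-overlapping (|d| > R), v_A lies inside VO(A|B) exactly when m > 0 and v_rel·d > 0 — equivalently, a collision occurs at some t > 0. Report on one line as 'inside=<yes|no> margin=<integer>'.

d = (-4, -17),  |d|² = 305;  R = 4+7 = 11,  c = 305−11² = 184
v_rel = (-7, -2),  |v_rel|² = 53;  v_rel·d = (-7)·(-4) + (-2)·(-17) = 62
53·t² − 124·t + 184 = 0  ⇒  m = 62² − 53·184 = -5908
m = -5908 < 0,  v_rel·d = 62 > 0  ⇒  outside

inside=no margin=-5908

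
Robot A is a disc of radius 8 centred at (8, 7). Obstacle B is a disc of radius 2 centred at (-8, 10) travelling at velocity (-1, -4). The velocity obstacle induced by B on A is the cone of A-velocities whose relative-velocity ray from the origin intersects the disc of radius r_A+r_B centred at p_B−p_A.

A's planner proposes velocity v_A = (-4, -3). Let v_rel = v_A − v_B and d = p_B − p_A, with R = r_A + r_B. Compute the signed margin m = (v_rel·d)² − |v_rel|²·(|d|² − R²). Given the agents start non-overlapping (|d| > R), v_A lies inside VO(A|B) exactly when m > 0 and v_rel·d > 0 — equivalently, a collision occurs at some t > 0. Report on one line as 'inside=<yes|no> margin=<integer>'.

d = (-16, 3),  |d|² = 265;  R = 8+2 = 10,  c = 265−10² = 165
v_rel = (-3, 1),  |v_rel|² = 10;  v_rel·d = (-3)·(-16) + (1)·(3) = 51
10·t² − 102·t + 165 = 0  ⇒  m = 51² − 10·165 = 951
m = 951 > 0,  v_rel·d = 51 > 0  ⇒  inside

inside=yes margin=951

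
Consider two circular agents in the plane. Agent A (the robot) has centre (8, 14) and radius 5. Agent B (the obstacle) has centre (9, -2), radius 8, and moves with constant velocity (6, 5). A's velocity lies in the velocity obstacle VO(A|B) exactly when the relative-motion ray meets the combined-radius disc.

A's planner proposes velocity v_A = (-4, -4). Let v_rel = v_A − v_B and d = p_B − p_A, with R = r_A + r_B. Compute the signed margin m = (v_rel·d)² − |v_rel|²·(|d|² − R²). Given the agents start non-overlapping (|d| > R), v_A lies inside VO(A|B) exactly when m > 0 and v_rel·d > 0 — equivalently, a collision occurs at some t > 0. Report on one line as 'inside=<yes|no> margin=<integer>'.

d = (1, -16),  |d|² = 257;  R = 5+8 = 13,  c = 257−13² = 88
v_rel = (-10, -9),  |v_rel|² = 181;  v_rel·d = (-10)·(1) + (-9)·(-16) = 134
181·t² − 268·t + 88 = 0  ⇒  m = 134² − 181·88 = 2028
m = 2028 > 0,  v_rel·d = 134 > 0  ⇒  inside

inside=yes margin=2028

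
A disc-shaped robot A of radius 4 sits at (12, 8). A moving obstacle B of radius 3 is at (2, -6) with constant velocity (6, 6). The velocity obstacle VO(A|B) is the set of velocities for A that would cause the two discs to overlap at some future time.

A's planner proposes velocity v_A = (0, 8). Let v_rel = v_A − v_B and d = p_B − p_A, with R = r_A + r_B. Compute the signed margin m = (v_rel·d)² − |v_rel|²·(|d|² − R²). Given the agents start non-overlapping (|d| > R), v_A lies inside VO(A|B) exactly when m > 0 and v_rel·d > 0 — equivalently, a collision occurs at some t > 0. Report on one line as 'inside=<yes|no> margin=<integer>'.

d = (-10, -14),  |d|² = 296;  R = 4+3 = 7,  c = 296−7² = 247
v_rel = (-6, 2),  |v_rel|² = 40;  v_rel·d = (-6)·(-10) + (2)·(-14) = 32
40·t² − 64·t + 247 = 0  ⇒  m = 32² − 40·247 = -8856
m = -8856 < 0,  v_rel·d = 32 > 0  ⇒  outside

inside=no margin=-8856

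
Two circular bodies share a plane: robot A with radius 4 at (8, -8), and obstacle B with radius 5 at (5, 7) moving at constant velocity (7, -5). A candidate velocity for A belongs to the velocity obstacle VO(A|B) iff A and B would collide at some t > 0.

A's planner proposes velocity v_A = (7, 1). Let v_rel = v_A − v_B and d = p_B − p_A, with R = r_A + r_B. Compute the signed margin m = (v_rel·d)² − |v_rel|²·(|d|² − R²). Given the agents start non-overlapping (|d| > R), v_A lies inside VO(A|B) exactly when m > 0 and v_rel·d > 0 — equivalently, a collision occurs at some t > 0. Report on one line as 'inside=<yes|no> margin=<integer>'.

d = (-3, 15),  |d|² = 234;  R = 4+5 = 9,  c = 234−9² = 153
v_rel = (0, 6),  |v_rel|² = 36;  v_rel·d = (0)·(-3) + (6)·(15) = 90
36·t² − 180·t + 153 = 0  ⇒  m = 90² − 36·153 = 2592
m = 2592 > 0,  v_rel·d = 90 > 0  ⇒  inside

inside=yes margin=2592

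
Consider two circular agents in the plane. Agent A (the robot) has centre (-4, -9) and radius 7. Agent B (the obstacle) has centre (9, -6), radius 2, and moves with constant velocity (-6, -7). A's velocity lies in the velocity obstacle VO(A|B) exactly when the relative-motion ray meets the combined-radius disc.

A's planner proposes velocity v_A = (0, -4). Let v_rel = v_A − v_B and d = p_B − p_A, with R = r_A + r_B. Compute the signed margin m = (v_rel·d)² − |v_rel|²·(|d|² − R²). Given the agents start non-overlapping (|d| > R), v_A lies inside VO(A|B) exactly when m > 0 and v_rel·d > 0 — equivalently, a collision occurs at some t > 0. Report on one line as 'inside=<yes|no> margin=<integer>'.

d = (13, 3),  |d|² = 178;  R = 7+2 = 9,  c = 178−9² = 97
v_rel = (6, 3),  |v_rel|² = 45;  v_rel·d = (6)·(13) + (3)·(3) = 87
45·t² − 174·t + 97 = 0  ⇒  m = 87² − 45·97 = 3204
m = 3204 > 0,  v_rel·d = 87 > 0  ⇒  inside

inside=yes margin=3204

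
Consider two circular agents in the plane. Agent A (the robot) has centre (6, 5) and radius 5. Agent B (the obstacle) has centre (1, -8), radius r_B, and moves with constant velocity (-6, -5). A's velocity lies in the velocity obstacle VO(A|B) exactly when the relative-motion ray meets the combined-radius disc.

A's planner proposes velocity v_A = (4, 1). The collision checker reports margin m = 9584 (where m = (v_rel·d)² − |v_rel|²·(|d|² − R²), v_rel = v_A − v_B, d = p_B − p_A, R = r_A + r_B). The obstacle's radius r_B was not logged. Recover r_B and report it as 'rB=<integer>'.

m = 9584
d = (-5, -13);  v_rel = (10, 6),  |v_rel|² = 136
v_rel×d = (10)·(-13) − (6)·(-5) = -100
since m = R²·136 − (-100)²:  R² = (10000 + 9584) / 136 = 144
R = √144 = 12  ⇒  r_B = 12 − 5 = 7

rB=7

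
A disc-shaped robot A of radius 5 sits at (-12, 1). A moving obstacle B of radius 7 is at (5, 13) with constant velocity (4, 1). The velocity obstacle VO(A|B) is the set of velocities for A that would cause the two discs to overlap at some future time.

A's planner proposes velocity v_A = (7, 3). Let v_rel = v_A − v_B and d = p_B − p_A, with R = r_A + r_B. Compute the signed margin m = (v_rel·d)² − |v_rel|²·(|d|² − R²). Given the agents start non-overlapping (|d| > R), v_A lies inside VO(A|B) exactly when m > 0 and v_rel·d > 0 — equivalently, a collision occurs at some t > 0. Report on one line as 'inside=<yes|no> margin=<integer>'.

d = (17, 12),  |d|² = 433;  R = 5+7 = 12,  c = 433−12² = 289
v_rel = (3, 2),  |v_rel|² = 13;  v_rel·d = (3)·(17) + (2)·(12) = 75
13·t² − 150·t + 289 = 0  ⇒  m = 75² − 13·289 = 1868
m = 1868 > 0,  v_rel·d = 75 > 0  ⇒  inside

inside=yes margin=1868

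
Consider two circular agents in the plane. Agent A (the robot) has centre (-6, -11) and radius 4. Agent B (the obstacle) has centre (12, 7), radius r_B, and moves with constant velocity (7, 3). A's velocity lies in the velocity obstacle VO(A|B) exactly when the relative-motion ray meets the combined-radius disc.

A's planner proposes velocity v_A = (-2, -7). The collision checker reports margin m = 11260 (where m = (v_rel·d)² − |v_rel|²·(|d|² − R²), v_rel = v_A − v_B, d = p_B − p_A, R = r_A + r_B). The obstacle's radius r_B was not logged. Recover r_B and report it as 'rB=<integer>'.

m = 11260
d = (18, 18);  v_rel = (-9, -10),  |v_rel|² = 181
v_rel×d = (-9)·(18) − (-10)·(18) = 18
since m = R²·181 − 18²:  R² = (324 + 11260) / 181 = 64
R = √64 = 8  ⇒  r_B = 8 − 4 = 4

rB=4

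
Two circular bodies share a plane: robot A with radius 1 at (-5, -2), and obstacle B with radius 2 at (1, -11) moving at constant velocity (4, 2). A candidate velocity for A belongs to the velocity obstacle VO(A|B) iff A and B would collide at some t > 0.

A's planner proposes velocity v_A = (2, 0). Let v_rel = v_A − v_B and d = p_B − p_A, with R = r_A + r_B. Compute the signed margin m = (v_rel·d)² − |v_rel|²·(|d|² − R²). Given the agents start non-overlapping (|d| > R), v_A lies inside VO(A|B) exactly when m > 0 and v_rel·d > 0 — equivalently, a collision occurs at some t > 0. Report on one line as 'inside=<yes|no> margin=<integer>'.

d = (6, -9),  |d|² = 117;  R = 1+2 = 3,  c = 117−3² = 108
v_rel = (-2, -2),  |v_rel|² = 8;  v_rel·d = (-2)·(6) + (-2)·(-9) = 6
8·t² − 12·t + 108 = 0  ⇒  m = 6² − 8·108 = -828
m = -828 < 0,  v_rel·d = 6 > 0  ⇒  outside

inside=no margin=-828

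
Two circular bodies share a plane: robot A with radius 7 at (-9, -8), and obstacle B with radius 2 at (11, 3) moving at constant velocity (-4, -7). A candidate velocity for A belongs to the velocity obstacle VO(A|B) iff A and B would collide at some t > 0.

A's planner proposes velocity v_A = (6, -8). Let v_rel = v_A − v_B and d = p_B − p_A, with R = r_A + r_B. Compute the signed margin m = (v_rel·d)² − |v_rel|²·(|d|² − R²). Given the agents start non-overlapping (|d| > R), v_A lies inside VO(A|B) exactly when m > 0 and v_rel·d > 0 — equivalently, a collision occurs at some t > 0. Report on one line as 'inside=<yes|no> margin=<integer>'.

d = (20, 11),  |d|² = 521;  R = 7+2 = 9,  c = 521−9² = 440
v_rel = (10, -1),  |v_rel|² = 101;  v_rel·d = (10)·(20) + (-1)·(11) = 189
101·t² − 378·t + 440 = 0  ⇒  m = 189² − 101·440 = -8719
m = -8719 < 0,  v_rel·d = 189 > 0  ⇒  outside

inside=no margin=-8719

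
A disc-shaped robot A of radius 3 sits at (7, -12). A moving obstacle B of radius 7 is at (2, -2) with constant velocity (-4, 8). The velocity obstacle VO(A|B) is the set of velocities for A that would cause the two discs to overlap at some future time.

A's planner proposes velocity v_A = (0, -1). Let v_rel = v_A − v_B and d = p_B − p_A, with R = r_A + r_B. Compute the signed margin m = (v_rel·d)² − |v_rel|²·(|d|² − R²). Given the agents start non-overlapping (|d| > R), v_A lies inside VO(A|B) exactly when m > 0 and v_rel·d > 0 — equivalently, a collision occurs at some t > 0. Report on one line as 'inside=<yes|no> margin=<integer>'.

d = (-5, 10),  |d|² = 125;  R = 3+7 = 10,  c = 125−10² = 25
v_rel = (4, -9),  |v_rel|² = 97;  v_rel·d = (4)·(-5) + (-9)·(10) = -110
97·t² + 220·t + 25 = 0  ⇒  m = (-110)² − 97·25 = 9675
m = 9675 > 0,  v_rel·d = -110 < 0  ⇒  outside

inside=no margin=9675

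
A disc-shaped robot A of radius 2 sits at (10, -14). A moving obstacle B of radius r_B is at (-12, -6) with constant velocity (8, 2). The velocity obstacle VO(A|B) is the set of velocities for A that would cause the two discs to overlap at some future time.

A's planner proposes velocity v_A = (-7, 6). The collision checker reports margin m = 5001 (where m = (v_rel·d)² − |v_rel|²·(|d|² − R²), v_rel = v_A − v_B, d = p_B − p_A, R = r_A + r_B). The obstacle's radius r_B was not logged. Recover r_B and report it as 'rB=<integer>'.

m = 5001
d = (-22, 8);  v_rel = (-15, 4),  |v_rel|² = 241
v_rel×d = (-15)·(8) − (4)·(-22) = -32
since m = R²·241 − (-32)²:  R² = (1024 + 5001) / 241 = 25
R = √25 = 5  ⇒  r_B = 5 − 2 = 3

rB=3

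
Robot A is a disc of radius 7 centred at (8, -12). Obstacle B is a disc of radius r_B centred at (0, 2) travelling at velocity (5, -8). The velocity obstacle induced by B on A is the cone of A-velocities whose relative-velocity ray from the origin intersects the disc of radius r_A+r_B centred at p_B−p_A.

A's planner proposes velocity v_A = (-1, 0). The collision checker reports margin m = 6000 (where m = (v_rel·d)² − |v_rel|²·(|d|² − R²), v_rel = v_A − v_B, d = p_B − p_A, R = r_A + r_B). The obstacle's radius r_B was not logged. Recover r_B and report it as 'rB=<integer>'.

m = 6000
d = (-8, 14);  v_rel = (-6, 8),  |v_rel|² = 100
v_rel×d = (-6)·(14) − (8)·(-8) = -20
since m = R²·100 − (-20)²:  R² = (400 + 6000) / 100 = 64
R = √64 = 8  ⇒  r_B = 8 − 7 = 1

rB=1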